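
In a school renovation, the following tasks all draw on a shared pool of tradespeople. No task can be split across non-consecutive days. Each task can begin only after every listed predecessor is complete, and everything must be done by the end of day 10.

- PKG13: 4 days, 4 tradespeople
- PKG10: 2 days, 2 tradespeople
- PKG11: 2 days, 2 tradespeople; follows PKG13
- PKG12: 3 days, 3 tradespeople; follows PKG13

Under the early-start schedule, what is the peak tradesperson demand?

Early-start schedule: PKG13@1, PKG10@1, PKG11@5, PKG12@5.
Load per day: day 1: 6, day 2: 6, day 3: 4, day 4: 4, day 5: 5, day 6: 5, day 7: 3, day 8: 0, day 9: 0, day 10: 0.
Peak is 6.

6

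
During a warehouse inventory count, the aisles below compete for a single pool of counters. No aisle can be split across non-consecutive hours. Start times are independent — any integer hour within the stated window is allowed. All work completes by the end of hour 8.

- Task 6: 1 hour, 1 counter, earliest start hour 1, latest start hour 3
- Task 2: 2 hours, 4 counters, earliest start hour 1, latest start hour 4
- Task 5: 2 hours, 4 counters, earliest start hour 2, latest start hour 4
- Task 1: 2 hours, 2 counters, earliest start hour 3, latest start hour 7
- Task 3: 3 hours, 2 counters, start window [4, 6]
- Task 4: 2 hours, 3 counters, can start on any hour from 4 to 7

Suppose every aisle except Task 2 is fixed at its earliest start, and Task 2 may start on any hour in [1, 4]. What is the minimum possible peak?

8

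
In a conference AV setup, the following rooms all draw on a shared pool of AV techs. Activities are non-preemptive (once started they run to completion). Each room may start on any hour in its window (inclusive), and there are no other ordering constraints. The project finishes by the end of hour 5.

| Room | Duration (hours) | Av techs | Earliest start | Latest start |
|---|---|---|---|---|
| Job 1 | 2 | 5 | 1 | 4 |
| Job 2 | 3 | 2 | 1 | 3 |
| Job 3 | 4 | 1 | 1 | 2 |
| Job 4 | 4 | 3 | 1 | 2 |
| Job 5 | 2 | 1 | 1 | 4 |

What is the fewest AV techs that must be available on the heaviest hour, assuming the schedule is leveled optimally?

Early-start (Job 1@1, Job 2@1, Job 3@1, Job 4@1, Job 5@1) gives peak 12: h1:12  h2:12  h3:6  h4:4  h5:0.
Shift Job 2→3, Job 5→3.
Schedule Job 1@1, Job 2@3, Job 3@1, Job 4@1, Job 5@3: h1:9  h2:9  h3:7  h4:7  h5:2 — peak 9.

9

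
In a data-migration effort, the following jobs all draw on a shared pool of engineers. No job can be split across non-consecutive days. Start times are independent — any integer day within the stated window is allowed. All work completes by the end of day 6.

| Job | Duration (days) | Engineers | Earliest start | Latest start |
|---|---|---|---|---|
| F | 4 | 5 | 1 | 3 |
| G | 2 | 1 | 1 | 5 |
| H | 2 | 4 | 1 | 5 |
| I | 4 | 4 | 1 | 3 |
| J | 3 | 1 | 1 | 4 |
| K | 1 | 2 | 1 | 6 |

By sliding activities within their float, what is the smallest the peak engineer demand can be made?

Early-start (F@1, G@1, H@1, I@1, J@1, K@1) gives peak 17: d1:17  d2:15  d3:10  d4:9  d5:0  d6:0.
Shift I→3, J→3, K→5.
Schedule F@1, G@1, H@1, I@3, J@3, K@5: d1:10  d2:10  d3:10  d4:10  d5:7  d6:4 — peak 10.

10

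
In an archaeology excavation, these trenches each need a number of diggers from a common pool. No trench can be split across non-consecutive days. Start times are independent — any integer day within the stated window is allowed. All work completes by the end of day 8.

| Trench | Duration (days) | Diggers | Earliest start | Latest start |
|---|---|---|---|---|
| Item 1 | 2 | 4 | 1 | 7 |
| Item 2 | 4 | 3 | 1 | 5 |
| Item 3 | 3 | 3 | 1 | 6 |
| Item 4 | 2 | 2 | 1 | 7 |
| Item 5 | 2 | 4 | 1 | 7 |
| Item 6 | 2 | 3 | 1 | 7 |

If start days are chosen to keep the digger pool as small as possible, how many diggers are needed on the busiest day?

7

Early-start (Item 1@1, Item 2@1, Item 3@1, Item 4@1, Item 5@1, Item 6@1) gives peak 19: d1:19  d2:19  d3:6  d4:3  d5:0  d6:0  d7:0  d8:0.
Shift Item 3→3, Item 4→5, Item 5→6, Item 6→7.
Schedule Item 1@1, Item 2@1, Item 3@3, Item 4@5, Item 5@6, Item 6@7: d1:7  d2:7  d3:6  d4:6  d5:5  d6:6  d7:7  d8:3 — peak 7.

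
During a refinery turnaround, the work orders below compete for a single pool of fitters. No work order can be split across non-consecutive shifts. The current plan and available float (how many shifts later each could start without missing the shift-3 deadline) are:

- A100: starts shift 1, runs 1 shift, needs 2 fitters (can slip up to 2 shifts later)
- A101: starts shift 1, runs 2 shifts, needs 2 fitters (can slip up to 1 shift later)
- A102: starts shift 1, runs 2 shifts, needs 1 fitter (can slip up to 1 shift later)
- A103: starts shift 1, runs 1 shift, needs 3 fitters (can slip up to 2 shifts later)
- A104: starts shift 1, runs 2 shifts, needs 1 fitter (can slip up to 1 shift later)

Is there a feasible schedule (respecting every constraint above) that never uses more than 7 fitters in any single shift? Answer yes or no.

Schedule A100@1, A101@1, A102@1, A103@3, A104@2: s1:5  s2:4  s3:4 — peak 5 ≤ 7.

yes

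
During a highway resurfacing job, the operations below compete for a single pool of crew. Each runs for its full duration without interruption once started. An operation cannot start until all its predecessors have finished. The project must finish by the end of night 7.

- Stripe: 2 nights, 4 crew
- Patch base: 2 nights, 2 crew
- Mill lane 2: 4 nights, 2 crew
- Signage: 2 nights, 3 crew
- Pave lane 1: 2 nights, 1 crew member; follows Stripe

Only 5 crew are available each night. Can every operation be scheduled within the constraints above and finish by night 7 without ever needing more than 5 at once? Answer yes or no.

yes

Schedule Stripe@1, Patch base@3, Mill lane 2@3, Signage@5, Pave lane 1@3: n1:4  n2:4  n3:5  n4:5  n5:5  n6:5  n7:0 — peak 5 ≤ 5.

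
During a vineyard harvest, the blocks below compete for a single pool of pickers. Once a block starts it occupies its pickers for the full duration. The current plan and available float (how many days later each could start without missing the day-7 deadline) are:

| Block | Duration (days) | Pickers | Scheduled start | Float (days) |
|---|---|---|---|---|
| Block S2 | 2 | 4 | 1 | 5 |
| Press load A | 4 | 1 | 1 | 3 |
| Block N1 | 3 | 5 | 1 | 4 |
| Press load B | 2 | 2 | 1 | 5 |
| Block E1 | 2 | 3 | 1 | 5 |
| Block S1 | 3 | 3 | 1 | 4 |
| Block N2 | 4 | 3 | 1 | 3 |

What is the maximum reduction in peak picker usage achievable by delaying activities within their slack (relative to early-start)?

Early-start peak: d1:21  d2:21  d3:12  d4:4  d5:0  d6:0  d7:0 ⇒ 21.
Leveled (Block S2@1, Press load A@1, Block N1@3, Press load B@6, Block E1@6, Block S1@1, Block N2@4): d1:8  d2:8  d3:9  d4:9  d5:8  d6:8  d7:8 ⇒ 9.
Reduction 21 − 9 = 12.

12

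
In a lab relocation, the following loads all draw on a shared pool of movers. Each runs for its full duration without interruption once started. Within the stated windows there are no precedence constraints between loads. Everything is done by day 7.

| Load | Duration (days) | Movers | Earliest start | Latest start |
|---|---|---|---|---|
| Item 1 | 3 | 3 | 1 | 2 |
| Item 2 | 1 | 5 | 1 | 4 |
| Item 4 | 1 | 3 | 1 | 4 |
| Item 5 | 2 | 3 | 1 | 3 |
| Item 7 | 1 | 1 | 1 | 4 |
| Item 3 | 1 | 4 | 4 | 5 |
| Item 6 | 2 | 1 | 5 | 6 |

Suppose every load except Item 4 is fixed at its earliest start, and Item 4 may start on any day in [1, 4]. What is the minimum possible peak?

Item 4@1: d1:15  d2:6  d3:3  d4:4  d5:1  d6:1  d7:0 → peak 15
Item 4@2: d1:12  d2:9  d3:3  d4:4  d5:1  d6:1  d7:0 → peak 12
Item 4@3: d1:12  d2:6  d3:6  d4:4  d5:1  d6:1  d7:0 → peak 12
Item 4@4: d1:12  d2:6  d3:3  d4:7  d5:1  d6:1  d7:0 → peak 12
Best is Item 4@2, peak 12.

12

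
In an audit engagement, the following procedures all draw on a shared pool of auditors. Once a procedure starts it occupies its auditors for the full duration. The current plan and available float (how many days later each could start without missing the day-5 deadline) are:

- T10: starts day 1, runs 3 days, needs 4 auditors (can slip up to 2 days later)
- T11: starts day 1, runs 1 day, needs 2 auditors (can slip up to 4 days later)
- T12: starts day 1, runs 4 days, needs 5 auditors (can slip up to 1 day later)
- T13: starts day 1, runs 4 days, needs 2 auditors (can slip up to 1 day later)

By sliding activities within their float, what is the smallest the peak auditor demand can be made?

Early-start (T10@1, T11@1, T12@1, T13@1) gives peak 13: d1:13  d2:11  d3:11  d4:7  d5:0.
Shift T13→2.
Schedule T10@1, T11@1, T12@1, T13@2: d1:11  d2:11  d3:11  d4:7  d5:2 — peak 11.

11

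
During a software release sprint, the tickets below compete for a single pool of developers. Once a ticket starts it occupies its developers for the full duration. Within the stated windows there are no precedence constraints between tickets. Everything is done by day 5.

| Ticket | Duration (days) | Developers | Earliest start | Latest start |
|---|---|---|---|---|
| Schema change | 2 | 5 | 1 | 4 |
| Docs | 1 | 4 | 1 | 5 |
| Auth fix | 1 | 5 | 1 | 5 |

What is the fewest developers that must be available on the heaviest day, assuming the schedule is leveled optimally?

Early-start (Schema change@1, Docs@1, Auth fix@1) gives peak 14: d1:14  d2:5  d3:0  d4:0  d5:0.
Shift Docs→3, Auth fix→4.
Schedule Schema change@1, Docs@3, Auth fix@4: d1:5  d2:5  d3:4  d4:5  d5:0 — peak 5.

5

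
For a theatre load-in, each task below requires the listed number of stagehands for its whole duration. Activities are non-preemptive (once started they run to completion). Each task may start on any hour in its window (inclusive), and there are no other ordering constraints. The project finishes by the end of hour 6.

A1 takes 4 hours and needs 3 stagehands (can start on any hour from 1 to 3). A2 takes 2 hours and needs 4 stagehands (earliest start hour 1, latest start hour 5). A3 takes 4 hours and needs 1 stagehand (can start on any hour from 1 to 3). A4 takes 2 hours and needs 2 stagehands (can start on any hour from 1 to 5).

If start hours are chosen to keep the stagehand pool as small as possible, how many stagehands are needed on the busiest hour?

5

Early-start (A1@1, A2@1, A3@1, A4@1) gives peak 10: h1:10  h2:10  h3:4  h4:4  h5:0  h6:0.
Shift A2→5, A3→3.
Schedule A1@1, A2@5, A3@3, A4@1: h1:5  h2:5  h3:4  h4:4  h5:5  h6:5 — peak 5.
Total stagehand-hours = 28 over 6 hours ⇒ peak ≥ ⌈28/6⌉ = 5, so 5 is optimal.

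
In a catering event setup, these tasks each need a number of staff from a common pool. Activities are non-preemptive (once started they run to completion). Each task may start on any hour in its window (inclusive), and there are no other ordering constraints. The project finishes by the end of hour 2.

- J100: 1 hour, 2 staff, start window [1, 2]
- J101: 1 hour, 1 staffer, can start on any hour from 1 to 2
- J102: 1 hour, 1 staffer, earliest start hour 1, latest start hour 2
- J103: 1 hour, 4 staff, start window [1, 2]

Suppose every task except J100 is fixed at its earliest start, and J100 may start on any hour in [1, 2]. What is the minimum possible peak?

J100@1: h1:8  h2:0 → peak 8
J100@2: h1:6  h2:2 → peak 6
Best is J100@2, peak 6.

6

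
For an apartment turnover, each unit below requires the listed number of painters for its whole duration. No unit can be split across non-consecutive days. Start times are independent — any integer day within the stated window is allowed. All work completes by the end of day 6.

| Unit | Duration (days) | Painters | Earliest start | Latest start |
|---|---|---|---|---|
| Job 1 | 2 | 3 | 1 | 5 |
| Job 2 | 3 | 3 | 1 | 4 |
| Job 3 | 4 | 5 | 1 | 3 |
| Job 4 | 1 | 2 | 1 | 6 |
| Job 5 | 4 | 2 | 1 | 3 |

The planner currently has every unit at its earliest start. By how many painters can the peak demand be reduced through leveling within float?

5

Early-start peak: d1:15  d2:13  d3:10  d4:7  d5:0  d6:0 ⇒ 15.
Leveled (Job 1@1, Job 2@1, Job 3@3, Job 4@1, Job 5@1): d1:10  d2:8  d3:10  d4:7  d5:5  d6:5 ⇒ 10.
Reduction 15 − 10 = 5.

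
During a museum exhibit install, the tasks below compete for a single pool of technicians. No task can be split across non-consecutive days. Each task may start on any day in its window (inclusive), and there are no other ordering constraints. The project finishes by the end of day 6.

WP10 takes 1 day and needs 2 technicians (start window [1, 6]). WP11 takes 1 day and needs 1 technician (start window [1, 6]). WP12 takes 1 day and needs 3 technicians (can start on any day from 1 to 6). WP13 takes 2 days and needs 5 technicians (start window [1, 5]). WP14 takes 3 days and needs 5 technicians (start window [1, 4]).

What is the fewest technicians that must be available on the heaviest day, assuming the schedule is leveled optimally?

Early-start (WP10@1, WP11@1, WP12@1, WP13@1, WP14@1) gives peak 16: d1:16  d2:10  d3:5  d4:0  d5:0  d6:0.
Shift WP13→2, WP14→4.
Schedule WP10@1, WP11@1, WP12@1, WP13@2, WP14@4: d1:6  d2:5  d3:5  d4:5  d5:5  d6:5 — peak 6.
Total technician-days = 31 over 6 days ⇒ peak ≥ ⌈31/6⌉ = 6, so 6 is optimal.

6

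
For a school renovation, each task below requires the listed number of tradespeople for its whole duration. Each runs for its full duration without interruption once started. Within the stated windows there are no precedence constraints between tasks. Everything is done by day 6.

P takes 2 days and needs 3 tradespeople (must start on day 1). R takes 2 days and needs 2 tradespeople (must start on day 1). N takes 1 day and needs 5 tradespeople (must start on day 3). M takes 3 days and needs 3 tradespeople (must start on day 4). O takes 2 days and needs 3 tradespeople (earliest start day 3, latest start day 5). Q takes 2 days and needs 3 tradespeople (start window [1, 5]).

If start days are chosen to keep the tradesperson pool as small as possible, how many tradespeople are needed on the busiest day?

8

Schedule P@1, R@1, N@3, M@4, O@3, Q@1: d1:8  d2:8  d3:8  d4:6  d5:3  d6:3 — peak 8.
No arrangement of the 15 feasible schedules does better.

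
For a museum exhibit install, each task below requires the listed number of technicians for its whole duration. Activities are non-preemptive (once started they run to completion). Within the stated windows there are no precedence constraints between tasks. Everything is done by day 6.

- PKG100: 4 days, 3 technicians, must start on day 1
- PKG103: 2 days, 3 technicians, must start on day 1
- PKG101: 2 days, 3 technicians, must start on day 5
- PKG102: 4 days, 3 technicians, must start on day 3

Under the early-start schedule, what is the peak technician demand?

Early-start schedule: PKG100@1, PKG103@1, PKG101@5, PKG102@3.
Load per day: day 1: 6, day 2: 6, day 3: 6, day 4: 6, day 5: 6, day 6: 6.
Peak is 6.

6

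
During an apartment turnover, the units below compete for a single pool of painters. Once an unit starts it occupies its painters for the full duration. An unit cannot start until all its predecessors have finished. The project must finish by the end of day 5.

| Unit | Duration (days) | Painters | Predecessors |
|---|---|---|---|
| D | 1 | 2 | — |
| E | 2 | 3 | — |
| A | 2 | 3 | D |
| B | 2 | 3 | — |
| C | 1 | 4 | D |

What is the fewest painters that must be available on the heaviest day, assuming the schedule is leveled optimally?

6

Early-start (D@1, E@1, A@2, B@1, C@2) gives peak 13: d1:8  d2:13  d3:3  d4:0  d5:0.
Shift B→3, C→5.
Schedule D@1, E@1, A@2, B@3, C@5: d1:5  d2:6  d3:6  d4:3  d5:4 — peak 6.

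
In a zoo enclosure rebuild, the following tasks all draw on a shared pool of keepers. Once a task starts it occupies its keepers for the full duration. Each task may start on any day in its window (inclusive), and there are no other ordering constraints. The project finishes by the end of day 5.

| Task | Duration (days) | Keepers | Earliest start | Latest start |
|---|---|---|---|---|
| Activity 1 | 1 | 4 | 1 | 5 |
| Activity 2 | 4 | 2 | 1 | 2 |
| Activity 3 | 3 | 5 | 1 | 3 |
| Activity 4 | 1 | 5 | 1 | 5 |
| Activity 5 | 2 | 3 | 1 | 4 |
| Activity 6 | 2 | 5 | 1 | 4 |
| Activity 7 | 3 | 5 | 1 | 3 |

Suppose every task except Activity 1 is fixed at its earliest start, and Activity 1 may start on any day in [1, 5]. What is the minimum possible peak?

25

Activity 1@1: d1:29  d2:20  d3:12  d4:2  d5:0 → peak 29
Activity 1@2: d1:25  d2:24  d3:12  d4:2  d5:0 → peak 25
Activity 1@3: d1:25  d2:20  d3:16  d4:2  d5:0 → peak 25
Activity 1@4: d1:25  d2:20  d3:12  d4:6  d5:0 → peak 25
Activity 1@5: d1:25  d2:20  d3:12  d4:2  d5:4 → peak 25
Best is Activity 1@2, peak 25.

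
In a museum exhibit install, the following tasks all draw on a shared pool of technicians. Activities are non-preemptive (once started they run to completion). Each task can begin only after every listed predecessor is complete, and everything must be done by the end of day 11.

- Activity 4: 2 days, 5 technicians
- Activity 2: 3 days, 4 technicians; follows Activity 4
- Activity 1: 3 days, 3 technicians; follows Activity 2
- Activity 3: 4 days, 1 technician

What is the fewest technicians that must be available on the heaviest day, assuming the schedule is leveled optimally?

5

Early-start (Activity 4@1, Activity 2@3, Activity 1@6, Activity 3@1) gives peak 6: d1:6  d2:6  d3:5  d4:5  d5:4  d6:3  d7:3  d8:3  d9:0  d10:0  d11:0.
Shift Activity 3→3.
Schedule Activity 4@1, Activity 2@3, Activity 1@6, Activity 3@3: d1:5  d2:5  d3:5  d4:5  d5:5  d6:4  d7:3  d8:3  d9:0  d10:0  d11:0 — peak 5.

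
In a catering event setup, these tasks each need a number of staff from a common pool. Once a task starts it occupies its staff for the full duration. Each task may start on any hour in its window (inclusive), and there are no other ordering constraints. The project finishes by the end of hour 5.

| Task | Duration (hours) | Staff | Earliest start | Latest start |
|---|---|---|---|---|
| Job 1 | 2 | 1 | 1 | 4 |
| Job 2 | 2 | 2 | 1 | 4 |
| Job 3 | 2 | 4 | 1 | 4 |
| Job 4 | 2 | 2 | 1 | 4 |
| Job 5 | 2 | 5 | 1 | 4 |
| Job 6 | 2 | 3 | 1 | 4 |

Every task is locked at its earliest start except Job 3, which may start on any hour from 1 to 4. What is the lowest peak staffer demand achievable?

Job 3@1: h1:17  h2:17  h3:0  h4:0  h5:0 → peak 17
Job 3@2: h1:13  h2:17  h3:4  h4:0  h5:0 → peak 17
Job 3@3: h1:13  h2:13  h3:4  h4:4  h5:0 → peak 13
Job 3@4: h1:13  h2:13  h3:0  h4:4  h5:4 → peak 13
Best is Job 3@3, peak 13.

13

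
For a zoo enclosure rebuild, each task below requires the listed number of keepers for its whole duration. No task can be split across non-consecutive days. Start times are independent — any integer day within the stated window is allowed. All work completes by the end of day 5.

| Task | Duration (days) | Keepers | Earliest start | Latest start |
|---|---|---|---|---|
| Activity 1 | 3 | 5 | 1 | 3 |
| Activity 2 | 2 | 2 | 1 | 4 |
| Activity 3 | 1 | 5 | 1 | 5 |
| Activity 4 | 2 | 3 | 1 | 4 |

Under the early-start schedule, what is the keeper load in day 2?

10

At early start, day 2 has: Activity 1, Activity 2, Activity 4.
Demand: 5 + 2 + 3 = 10.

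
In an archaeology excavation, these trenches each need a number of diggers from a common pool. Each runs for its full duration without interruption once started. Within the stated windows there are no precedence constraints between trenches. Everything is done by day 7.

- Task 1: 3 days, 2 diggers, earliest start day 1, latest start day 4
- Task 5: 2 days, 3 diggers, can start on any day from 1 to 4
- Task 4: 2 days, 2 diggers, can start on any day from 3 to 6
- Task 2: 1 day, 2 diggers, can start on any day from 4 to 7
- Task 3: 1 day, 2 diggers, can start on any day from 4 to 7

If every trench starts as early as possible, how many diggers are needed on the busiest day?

6

Early-start schedule: Task 1@1, Task 5@1, Task 4@3, Task 2@4, Task 3@4.
Load per day: day 1: 5, day 2: 5, day 3: 4, day 4: 6, day 5: 0, day 6: 0, day 7: 0.
Peak is 6.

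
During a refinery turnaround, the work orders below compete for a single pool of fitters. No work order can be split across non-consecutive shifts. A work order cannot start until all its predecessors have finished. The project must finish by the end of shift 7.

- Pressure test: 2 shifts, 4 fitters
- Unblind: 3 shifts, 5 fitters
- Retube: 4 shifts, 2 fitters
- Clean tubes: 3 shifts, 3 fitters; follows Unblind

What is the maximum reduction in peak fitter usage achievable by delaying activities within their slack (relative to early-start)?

4

Early-start peak: s1:11  s2:11  s3:7  s4:5  s5:3  s6:3  s7:0 ⇒ 11.
Leveled (Pressure test@4, Unblind@1, Retube@1, Clean tubes@5): s1:7  s2:7  s3:7  s4:6  s5:7  s6:3  s7:3 ⇒ 7.
Reduction 11 − 7 = 4.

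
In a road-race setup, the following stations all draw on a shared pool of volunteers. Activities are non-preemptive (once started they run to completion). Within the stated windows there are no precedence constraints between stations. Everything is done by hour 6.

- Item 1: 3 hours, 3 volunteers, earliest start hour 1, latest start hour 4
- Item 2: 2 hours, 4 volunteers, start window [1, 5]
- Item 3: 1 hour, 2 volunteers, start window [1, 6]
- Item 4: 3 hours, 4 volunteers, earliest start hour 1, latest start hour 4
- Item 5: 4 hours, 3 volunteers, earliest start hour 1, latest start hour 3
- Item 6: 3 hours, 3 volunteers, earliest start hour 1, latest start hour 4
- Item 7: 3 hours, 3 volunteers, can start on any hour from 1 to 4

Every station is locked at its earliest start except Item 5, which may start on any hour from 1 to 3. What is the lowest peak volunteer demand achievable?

Item 5@1: h1:22  h2:20  h3:16  h4:3  h5:0  h6:0 → peak 22
Item 5@2: h1:19  h2:20  h3:16  h4:3  h5:3  h6:0 → peak 20
Item 5@3: h1:19  h2:17  h3:16  h4:3  h5:3  h6:3 → peak 19
Best is Item 5@3, peak 19.

19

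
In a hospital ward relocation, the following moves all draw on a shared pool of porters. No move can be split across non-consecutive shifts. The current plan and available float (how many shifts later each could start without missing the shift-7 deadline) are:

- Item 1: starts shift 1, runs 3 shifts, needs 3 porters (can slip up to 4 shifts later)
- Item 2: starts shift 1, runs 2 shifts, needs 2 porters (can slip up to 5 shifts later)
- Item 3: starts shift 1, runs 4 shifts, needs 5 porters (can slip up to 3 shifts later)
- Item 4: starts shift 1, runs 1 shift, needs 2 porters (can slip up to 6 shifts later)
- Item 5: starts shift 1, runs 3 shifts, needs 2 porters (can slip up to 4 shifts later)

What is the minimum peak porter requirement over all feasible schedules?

Early-start (Item 1@1, Item 2@1, Item 3@1, Item 4@1, Item 5@1) gives peak 14: s1:14  s2:12  s3:10  s4:5  s5:0  s6:0  s7:0.
Shift Item 3→4, Item 5→2.
Schedule Item 1@1, Item 2@1, Item 3@4, Item 4@1, Item 5@2: s1:7  s2:7  s3:5  s4:7  s5:5  s6:5  s7:5 — peak 7.

7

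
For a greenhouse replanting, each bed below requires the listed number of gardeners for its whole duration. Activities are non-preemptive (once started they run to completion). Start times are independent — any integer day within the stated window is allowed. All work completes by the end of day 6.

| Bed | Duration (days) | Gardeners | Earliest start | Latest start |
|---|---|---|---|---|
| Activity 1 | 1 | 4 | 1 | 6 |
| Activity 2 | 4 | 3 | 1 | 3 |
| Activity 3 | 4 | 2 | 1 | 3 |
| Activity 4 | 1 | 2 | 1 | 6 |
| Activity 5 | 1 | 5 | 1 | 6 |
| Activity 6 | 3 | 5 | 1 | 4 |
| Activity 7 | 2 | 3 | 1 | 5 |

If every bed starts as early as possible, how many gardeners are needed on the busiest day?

Early-start schedule: Activity 1@1, Activity 2@1, Activity 3@1, Activity 4@1, Activity 5@1, Activity 6@1, Activity 7@1.
Load per day: day 1: 24, day 2: 13, day 3: 10, day 4: 5, day 5: 0, day 6: 0.
Peak is 24.

24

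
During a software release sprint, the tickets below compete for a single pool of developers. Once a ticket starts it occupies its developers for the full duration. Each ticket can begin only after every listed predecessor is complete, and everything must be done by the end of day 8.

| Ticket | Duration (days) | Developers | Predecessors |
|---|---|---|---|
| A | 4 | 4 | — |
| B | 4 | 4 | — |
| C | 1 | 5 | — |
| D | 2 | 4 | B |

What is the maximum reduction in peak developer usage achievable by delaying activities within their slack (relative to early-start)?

5

Early-start peak: d1:13  d2:8  d3:8  d4:8  d5:4  d6:4  d7:0  d8:0 ⇒ 13.
Leveled (A@1, B@1, C@5, D@6): d1:8  d2:8  d3:8  d4:8  d5:5  d6:4  d7:4  d8:0 ⇒ 8.
Reduction 13 − 8 = 5.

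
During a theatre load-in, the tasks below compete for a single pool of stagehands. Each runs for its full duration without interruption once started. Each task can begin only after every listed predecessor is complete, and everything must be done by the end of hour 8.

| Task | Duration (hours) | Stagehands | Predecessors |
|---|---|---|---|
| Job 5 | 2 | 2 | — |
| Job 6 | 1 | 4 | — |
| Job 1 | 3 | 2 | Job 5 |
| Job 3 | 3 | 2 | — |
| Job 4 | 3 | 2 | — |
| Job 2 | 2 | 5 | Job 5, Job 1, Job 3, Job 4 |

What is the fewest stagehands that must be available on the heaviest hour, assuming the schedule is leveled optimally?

Early-start (Job 5@1, Job 6@1, Job 1@3, Job 3@1, Job 4@1, Job 2@6) gives peak 10: h1:10  h2:6  h3:6  h4:2  h5:2  h6:5  h7:5  h8:0.
Shift Job 3→2, Job 4→2.
Schedule Job 5@1, Job 6@1, Job 1@3, Job 3@2, Job 4@2, Job 2@6: h1:6  h2:6  h3:6  h4:6  h5:2  h6:5  h7:5  h8:0 — peak 6.

6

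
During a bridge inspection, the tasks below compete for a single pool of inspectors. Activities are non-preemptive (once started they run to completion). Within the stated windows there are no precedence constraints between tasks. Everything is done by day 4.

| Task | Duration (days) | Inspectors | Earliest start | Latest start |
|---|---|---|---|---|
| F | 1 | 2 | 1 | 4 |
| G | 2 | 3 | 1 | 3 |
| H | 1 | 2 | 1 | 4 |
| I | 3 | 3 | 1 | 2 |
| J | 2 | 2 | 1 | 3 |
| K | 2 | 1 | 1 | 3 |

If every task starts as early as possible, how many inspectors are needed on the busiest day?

13

Early-start schedule: F@1, G@1, H@1, I@1, J@1, K@1.
Load per day: day 1: 13, day 2: 9, day 3: 3, day 4: 0.
Peak is 13.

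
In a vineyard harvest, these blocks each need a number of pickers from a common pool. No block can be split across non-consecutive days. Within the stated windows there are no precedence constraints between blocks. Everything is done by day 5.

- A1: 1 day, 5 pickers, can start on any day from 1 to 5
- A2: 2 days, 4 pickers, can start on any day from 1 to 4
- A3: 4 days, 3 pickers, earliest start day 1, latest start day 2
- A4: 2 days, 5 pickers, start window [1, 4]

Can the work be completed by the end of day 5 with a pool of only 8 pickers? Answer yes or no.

yes

Schedule A1@1, A2@2, A3@1, A4@4: d1:8  d2:7  d3:7  d4:8  d5:5 — peak 8 ≤ 8.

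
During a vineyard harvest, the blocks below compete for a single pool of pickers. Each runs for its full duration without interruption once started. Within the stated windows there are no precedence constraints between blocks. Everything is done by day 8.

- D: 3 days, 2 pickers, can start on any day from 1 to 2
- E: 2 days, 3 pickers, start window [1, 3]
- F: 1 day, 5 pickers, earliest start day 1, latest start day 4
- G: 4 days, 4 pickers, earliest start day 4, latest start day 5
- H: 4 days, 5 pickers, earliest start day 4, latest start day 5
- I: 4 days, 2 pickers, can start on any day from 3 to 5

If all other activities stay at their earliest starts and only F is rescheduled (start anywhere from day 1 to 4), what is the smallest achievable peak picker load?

F@1: d1:10  d2:5  d3:4  d4:11  d5:11  d6:11  d7:9  d8:0 → peak 11
F@2: d1:5  d2:10  d3:4  d4:11  d5:11  d6:11  d7:9  d8:0 → peak 11
F@3: d1:5  d2:5  d3:9  d4:11  d5:11  d6:11  d7:9  d8:0 → peak 11
F@4: d1:5  d2:5  d3:4  d4:16  d5:11  d6:11  d7:9  d8:0 → peak 16
Best is F@1, peak 11.

11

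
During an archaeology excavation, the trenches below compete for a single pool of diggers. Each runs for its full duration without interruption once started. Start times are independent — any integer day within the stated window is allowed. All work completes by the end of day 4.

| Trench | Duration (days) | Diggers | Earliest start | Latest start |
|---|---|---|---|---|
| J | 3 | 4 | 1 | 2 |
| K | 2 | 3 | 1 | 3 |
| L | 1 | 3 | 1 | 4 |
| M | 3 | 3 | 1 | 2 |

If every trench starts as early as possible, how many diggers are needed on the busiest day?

13

Early-start schedule: J@1, K@1, L@1, M@1.
Load per day: day 1: 13, day 2: 10, day 3: 7, day 4: 0.
Peak is 13.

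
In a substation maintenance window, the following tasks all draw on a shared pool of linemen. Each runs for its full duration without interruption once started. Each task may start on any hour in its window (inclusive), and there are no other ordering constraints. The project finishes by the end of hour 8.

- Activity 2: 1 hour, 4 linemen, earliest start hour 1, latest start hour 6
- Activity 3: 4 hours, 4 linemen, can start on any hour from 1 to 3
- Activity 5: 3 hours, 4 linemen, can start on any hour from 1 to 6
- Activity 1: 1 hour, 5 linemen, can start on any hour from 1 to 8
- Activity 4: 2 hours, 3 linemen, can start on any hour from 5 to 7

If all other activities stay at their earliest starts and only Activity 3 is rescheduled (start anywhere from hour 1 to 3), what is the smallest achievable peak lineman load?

Activity 3@1: h1:17  h2:8  h3:8  h4:4  h5:3  h6:3  h7:0  h8:0 → peak 17
Activity 3@2: h1:13  h2:8  h3:8  h4:4  h5:7  h6:3  h7:0  h8:0 → peak 13
Activity 3@3: h1:13  h2:4  h3:8  h4:4  h5:7  h6:7  h7:0  h8:0 → peak 13
Best is Activity 3@2, peak 13.

13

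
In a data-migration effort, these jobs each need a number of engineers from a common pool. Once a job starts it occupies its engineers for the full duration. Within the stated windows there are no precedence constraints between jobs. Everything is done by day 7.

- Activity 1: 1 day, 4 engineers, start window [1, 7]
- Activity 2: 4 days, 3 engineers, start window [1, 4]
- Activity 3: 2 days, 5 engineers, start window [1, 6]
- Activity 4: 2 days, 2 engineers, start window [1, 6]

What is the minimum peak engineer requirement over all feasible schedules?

5

Early-start (Activity 1@1, Activity 2@1, Activity 3@1, Activity 4@1) gives peak 14: d1:14  d2:10  d3:3  d4:3  d5:0  d6:0  d7:0.
Shift Activity 2→2, Activity 3→6, Activity 4→2.
Schedule Activity 1@1, Activity 2@2, Activity 3@6, Activity 4@2: d1:4  d2:5  d3:5  d4:3  d5:3  d6:5  d7:5 — peak 5.
Total engineer-days = 30 over 7 days ⇒ peak ≥ ⌈30/7⌉ = 5, so 5 is optimal.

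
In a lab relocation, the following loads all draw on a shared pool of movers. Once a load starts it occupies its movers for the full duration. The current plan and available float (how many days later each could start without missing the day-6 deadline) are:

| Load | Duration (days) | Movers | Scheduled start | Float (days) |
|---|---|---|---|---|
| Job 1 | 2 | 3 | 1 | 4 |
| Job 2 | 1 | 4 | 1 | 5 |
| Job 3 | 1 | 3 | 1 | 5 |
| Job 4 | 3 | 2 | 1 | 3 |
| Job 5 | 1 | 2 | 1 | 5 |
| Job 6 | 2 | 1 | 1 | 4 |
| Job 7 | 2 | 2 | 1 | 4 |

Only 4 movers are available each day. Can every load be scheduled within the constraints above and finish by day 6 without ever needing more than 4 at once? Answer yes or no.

no

Total mover-days = 27; over 6 days the average is 27/6 > 4, so some day must exceed 4.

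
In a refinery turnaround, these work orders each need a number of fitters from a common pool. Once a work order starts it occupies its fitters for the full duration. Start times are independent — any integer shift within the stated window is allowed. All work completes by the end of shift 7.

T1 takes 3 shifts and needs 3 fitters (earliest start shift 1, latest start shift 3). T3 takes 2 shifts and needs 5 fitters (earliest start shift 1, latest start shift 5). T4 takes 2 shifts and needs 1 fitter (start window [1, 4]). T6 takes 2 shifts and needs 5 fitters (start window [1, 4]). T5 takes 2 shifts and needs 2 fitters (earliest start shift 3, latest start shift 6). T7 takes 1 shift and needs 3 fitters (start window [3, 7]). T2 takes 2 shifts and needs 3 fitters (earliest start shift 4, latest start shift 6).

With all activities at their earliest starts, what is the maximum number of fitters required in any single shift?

Early-start schedule: T1@1, T3@1, T4@1, T6@1, T5@3, T7@3, T2@4.
Load per shift: shift 1: 14, shift 2: 14, shift 3: 8, shift 4: 5, shift 5: 3, shift 6: 0, shift 7: 0.
Peak is 14.

14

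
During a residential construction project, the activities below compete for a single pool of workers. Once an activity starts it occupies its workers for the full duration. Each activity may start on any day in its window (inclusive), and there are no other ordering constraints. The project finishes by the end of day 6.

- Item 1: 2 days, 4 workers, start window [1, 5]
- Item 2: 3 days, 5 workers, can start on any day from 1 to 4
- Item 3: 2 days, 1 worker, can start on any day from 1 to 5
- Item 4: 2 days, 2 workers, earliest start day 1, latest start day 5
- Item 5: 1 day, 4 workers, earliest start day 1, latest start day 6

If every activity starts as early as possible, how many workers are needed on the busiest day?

16

Early-start schedule: Item 1@1, Item 2@1, Item 3@1, Item 4@1, Item 5@1.
Load per day: day 1: 16, day 2: 12, day 3: 5, day 4: 0, day 5: 0, day 6: 0.
Peak is 16.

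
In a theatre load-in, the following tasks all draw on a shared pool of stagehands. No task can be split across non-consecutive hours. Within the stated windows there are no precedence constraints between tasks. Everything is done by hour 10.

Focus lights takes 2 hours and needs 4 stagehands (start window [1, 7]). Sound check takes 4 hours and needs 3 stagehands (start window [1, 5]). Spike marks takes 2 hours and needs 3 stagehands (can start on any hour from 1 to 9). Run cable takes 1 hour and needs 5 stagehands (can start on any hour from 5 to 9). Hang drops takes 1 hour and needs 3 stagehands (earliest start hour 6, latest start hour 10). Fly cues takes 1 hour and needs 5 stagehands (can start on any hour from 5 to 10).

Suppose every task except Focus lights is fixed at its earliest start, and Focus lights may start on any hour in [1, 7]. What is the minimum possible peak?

10

Focus lights@1: h1:10  h2:10  h3:3  h4:3  h5:10  h6:3  h7:0  h8:0  h9:0  h10:0 → peak 10
Focus lights@2: h1:6  h2:10  h3:7  h4:3  h5:10  h6:3  h7:0  h8:0  h9:0  h10:0 → peak 10
Focus lights@3: h1:6  h2:6  h3:7  h4:7  h5:10  h6:3  h7:0  h8:0  h9:0  h10:0 → peak 10
Focus lights@4: h1:6  h2:6  h3:3  h4:7  h5:14  h6:3  h7:0  h8:0  h9:0  h10:0 → peak 14
Focus lights@5: h1:6  h2:6  h3:3  h4:3  h5:14  h6:7  h7:0  h8:0  h9:0  h10:0 → peak 14
Focus lights@6: h1:6  h2:6  h3:3  h4:3  h5:10  h6:7  h7:4  h8:0  h9:0  h10:0 → peak 10
Focus lights@7: h1:6  h2:6  h3:3  h4:3  h5:10  h6:3  h7:4  h8:4  h9:0  h10:0 → peak 10
Best is Focus lights@1, peak 10.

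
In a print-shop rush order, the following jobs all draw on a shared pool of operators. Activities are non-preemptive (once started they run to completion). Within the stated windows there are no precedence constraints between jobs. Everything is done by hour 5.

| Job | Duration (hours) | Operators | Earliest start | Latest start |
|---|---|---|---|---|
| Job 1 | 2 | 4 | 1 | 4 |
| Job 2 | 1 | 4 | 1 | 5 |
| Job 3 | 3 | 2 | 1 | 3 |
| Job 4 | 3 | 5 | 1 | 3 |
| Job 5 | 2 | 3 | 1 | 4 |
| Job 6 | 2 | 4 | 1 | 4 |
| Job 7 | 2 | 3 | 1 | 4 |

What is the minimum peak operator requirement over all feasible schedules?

11

Early-start (Job 1@1, Job 2@1, Job 3@1, Job 4@1, Job 5@1, Job 6@1, Job 7@1) gives peak 25: h1:25  h2:21  h3:7  h4:0  h5:0.
Shift Job 4→3, Job 5→4, Job 6→2, Job 7→4.
Schedule Job 1@1, Job 2@1, Job 3@1, Job 4@3, Job 5@4, Job 6@2, Job 7@4: h1:10  h2:10  h3:11  h4:11  h5:11 — peak 11.
Total operator-hours = 53 over 5 hours ⇒ peak ≥ ⌈53/5⌉ = 11, so 11 is optimal.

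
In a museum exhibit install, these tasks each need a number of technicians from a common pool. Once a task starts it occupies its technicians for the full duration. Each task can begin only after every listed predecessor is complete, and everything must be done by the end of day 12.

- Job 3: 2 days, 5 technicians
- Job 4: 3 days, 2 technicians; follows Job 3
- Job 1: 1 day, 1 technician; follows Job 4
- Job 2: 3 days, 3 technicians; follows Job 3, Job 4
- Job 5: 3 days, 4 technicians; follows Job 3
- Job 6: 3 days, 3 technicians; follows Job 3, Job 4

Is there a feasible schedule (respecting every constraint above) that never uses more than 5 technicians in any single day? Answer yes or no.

no

The minimum achievable peak is 6; 5 < 6, so no feasible schedule stays within the cap.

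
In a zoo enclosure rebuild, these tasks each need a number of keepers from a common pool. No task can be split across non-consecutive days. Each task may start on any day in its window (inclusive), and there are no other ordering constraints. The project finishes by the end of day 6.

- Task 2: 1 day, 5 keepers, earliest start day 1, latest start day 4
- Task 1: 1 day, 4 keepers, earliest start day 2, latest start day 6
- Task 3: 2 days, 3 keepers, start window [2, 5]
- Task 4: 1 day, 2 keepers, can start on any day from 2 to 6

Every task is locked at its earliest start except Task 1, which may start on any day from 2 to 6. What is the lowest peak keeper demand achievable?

5

Task 1@2: d1:5  d2:9  d3:3  d4:0  d5:0  d6:0 → peak 9
Task 1@3: d1:5  d2:5  d3:7  d4:0  d5:0  d6:0 → peak 7
Task 1@4: d1:5  d2:5  d3:3  d4:4  d5:0  d6:0 → peak 5
Task 1@5: d1:5  d2:5  d3:3  d4:0  d5:4  d6:0 → peak 5
Task 1@6: d1:5  d2:5  d3:3  d4:0  d5:0  d6:4 → peak 5
Best is Task 1@4, peak 5.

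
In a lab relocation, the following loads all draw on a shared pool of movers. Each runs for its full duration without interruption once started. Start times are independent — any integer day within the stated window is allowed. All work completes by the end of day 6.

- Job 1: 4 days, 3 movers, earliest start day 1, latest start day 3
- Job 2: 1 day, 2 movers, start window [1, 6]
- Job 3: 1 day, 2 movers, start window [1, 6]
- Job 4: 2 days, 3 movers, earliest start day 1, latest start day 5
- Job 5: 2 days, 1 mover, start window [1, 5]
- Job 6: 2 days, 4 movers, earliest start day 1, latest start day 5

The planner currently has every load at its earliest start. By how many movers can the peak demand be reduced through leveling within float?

Early-start peak: d1:15  d2:11  d3:3  d4:3  d5:0  d6:0 ⇒ 15.
Leveled (Job 1@1, Job 2@1, Job 3@2, Job 4@3, Job 5@1, Job 6@5): d1:6  d2:6  d3:6  d4:6  d5:4  d6:4 ⇒ 6.
Reduction 15 − 6 = 9.

9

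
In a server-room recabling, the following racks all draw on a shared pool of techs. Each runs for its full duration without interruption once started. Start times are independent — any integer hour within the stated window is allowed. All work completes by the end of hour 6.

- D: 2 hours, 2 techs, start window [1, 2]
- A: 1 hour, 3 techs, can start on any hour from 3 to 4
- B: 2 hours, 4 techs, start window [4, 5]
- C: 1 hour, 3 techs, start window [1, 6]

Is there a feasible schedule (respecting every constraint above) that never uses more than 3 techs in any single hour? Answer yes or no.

The minimum achievable peak is 4; 3 < 4, so no feasible schedule stays within the cap.

no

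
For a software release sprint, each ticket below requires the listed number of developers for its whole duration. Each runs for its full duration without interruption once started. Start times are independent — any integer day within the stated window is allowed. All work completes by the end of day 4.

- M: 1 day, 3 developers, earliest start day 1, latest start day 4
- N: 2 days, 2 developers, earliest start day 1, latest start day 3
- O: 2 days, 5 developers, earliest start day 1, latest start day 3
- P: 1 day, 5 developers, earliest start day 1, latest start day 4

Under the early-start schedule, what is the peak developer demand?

15

Early-start schedule: M@1, N@1, O@1, P@1.
Load per day: day 1: 15, day 2: 7, day 3: 0, day 4: 0.
Peak is 15.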